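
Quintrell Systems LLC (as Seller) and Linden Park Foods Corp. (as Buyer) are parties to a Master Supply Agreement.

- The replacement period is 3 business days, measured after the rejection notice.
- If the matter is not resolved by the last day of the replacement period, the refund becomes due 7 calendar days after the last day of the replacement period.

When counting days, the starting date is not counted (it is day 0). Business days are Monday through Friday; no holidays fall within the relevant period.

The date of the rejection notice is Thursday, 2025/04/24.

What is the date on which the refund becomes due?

The last day of the replacement period: 3 business days after Thursday, 2025/04/24, skipping weekends — Apr 25, Apr 28, Apr 29 — lands on Tuesday, 2025/04/29.
The date on which the refund becomes due: 7 calendar days after 2025/04/29 is 2025/05/06.

2025/05/06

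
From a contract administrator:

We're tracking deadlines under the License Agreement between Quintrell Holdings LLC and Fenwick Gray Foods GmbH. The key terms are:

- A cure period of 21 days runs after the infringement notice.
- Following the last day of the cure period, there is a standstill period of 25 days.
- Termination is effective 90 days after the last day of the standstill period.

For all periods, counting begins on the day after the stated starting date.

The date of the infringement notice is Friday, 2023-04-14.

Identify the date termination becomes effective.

Adding 21 calendar days to 2023-04-14 gives 2023-05-05, which is the last day of the cure period.
The last day of the standstill period: 2023-05-05 + 25 days = 2023-05-30.
The date termination becomes effective: 90 calendar days after 2023-05-30 is 2023-08-28.

2023-08-28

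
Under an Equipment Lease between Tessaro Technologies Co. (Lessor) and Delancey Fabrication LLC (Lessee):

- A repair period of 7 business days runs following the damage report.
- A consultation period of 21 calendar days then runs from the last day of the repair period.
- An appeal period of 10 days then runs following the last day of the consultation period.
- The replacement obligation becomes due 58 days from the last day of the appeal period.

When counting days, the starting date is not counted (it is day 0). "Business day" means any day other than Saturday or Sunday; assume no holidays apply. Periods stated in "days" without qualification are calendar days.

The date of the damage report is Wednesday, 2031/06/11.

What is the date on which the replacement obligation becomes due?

2031/09/17

The last day of the repair period: counting 7 business days from Wednesday, 2031/06/11 (Jun 12, Jun 13, Jun 16, Jun 17, Jun 18, Jun 19, Jun 20, skipping weekends) reaches Friday, 2031/06/20.
The last day of the consultation period: 2031/06/20 + 21 days = 2031/07/11.
The last day of the appeal period: 10 calendar days after 2031/07/11 is 2031/07/21.
Adding 58 calendar days to 2031/07/21 gives 2031/09/17, which is the date on which the replacement obligation becomes due.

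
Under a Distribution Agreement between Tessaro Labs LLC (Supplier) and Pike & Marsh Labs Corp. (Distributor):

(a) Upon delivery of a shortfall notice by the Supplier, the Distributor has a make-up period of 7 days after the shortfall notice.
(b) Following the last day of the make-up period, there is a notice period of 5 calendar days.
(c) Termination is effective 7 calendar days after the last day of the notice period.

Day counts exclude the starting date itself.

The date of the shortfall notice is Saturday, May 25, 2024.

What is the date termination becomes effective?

The last day of the make-up period: May 25, 2024 + 7 days = June 1, 2024.
Adding 5 calendar days to June 1, 2024 gives June 6, 2024, which is the last day of the notice period.
The date termination becomes effective: June 6, 2024 + 7 days = June 13, 2024.

June 13, 2024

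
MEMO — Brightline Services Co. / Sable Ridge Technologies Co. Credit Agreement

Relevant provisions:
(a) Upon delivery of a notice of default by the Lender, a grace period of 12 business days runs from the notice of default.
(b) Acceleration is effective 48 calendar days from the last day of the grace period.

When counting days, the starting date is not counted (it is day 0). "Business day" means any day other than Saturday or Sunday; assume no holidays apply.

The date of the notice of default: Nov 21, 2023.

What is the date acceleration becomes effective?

The last day of the grace period: counting 12 business days from Tuesday, Nov 21, 2023 (Nov 22, Nov 23, Nov 24, Nov 27, …, Dec 5, Dec 6, Dec 7, skipping weekends) reaches Thursday, Dec 7, 2023.
The date acceleration becomes effective: 48 calendar days after Dec 7, 2023 is Jan 24, 2024.

Jan 24, 2024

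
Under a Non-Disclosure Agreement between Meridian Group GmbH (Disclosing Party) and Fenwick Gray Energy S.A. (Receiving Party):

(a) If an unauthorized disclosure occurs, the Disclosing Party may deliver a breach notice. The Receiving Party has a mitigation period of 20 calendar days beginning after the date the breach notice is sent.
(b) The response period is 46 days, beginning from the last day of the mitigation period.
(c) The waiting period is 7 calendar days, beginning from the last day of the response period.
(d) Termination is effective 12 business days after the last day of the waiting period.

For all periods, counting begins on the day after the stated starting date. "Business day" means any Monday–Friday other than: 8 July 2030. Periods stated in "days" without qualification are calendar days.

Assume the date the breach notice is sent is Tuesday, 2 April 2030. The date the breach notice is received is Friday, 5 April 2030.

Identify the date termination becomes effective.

2 July 2030

Adding 20 calendar days to 2 April 2030 gives 22 April 2030, which is the last day of the mitigation period.
The last day of the response period: 46 calendar days after 22 April 2030 is 7 June 2030.
Adding 7 calendar days to 7 June 2030 gives 14 June 2030, which is the last day of the waiting period.
The date termination becomes effective: counting 12 business days from Friday, 14 June 2030 (Jun 17, Jun 18, Jun 19, Jun 20, …, Jun 28, Jul 1, Jul 2, skipping weekends) reaches Tuesday, 2 July 2030.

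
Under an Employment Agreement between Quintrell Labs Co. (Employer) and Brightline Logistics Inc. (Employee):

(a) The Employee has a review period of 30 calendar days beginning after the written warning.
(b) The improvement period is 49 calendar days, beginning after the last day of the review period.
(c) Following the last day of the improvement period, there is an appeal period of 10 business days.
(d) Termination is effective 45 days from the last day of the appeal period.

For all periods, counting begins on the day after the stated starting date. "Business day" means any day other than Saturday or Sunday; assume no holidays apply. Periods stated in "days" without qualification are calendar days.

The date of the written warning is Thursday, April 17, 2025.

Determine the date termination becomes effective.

The last day of the review period: 30 calendar days after April 17, 2025 is May 17, 2025.
Adding 49 calendar days to May 17, 2025 gives July 5, 2025, which is the last day of the improvement period.
From Saturday, July 5, 2025, 10 business days (Jul 7, Jul 8, Jul 9, Jul 10, Jul 11, Jul 14, Jul 15, Jul 16, Jul 17, Jul 18, skipping weekends) brings us to Friday, July 18, 2025, which is the last day of the appeal period.
The date termination becomes effective: July 18, 2025 + 45 days = September 1, 2025.

September 1, 2025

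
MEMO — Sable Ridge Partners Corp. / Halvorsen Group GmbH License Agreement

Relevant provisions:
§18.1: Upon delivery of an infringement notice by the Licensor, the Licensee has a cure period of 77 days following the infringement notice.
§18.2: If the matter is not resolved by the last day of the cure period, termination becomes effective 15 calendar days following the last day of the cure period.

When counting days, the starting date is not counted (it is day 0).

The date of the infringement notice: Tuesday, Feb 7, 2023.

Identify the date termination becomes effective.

May 10, 2023

The last day of the cure period: 77 calendar days after Feb 7, 2023 is Apr 25, 2023.
Adding 15 calendar days to Apr 25, 2023 gives May 10, 2023, which is the date termination becomes effective.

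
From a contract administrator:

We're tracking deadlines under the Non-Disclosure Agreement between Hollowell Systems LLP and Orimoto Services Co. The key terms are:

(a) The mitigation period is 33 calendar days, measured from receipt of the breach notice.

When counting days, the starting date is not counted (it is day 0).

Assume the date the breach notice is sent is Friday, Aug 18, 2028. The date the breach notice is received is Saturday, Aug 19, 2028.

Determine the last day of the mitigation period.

The last day of the mitigation period: Aug 19, 2028 + 33 days = Sep 21, 2028.

Sep 21, 2028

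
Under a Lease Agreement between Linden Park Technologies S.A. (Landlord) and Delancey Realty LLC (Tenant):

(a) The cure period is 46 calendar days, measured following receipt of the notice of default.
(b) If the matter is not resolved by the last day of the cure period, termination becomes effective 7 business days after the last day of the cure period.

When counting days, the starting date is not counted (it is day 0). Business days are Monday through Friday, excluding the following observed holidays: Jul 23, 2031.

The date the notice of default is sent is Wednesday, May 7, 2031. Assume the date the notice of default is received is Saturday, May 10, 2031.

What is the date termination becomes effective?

Jul 4, 2031

Adding 46 calendar days to May 10, 2031 gives Jun 25, 2031, which is the last day of the cure period.
The date termination becomes effective: counting 7 business days from Wednesday, Jun 25, 2031 (Jun 26, Jun 27, Jun 30, Jul 1, Jul 2, Jul 3, Jul 4, skipping weekends) reaches Friday, Jul 4, 2031.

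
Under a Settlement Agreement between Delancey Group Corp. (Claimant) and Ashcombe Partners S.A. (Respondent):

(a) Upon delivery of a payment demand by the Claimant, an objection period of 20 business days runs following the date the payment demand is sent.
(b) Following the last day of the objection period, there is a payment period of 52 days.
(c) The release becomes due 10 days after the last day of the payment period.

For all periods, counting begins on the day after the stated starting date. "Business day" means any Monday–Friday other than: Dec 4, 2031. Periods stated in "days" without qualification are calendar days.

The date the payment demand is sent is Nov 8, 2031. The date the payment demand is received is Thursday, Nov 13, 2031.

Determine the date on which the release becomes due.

The last day of the objection period: 20 business days after Saturday, Nov 8, 2031, skipping weekends and the listed holiday on Dec 4 — Nov 10, Nov 11, Nov 12, Nov 13, …, Dec 3, Dec 5, Dec 8 — lands on Monday, Dec 8, 2031.
The last day of the payment period: 52 calendar days after Dec 8, 2031 is Jan 29, 2032.
Adding 10 calendar days to Jan 29, 2032 gives Feb 8, 2032, which is the date on which the release becomes due.

Feb 8, 2032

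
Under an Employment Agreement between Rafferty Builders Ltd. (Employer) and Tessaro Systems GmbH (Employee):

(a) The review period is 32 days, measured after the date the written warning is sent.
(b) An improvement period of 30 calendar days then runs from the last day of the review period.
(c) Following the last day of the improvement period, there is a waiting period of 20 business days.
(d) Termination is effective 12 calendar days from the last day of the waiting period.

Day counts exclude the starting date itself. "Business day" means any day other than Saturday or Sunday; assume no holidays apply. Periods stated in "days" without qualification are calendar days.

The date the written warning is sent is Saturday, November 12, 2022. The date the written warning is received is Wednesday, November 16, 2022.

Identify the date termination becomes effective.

February 22, 2023

Adding 32 calendar days to November 12, 2022 gives December 14, 2022, which is the last day of the review period.
Adding 30 calendar days to December 14, 2022 gives January 13, 2023, which is the last day of the improvement period.
The last day of the waiting period: counting 20 business days from Friday, January 13, 2023 (Jan 16, Jan 17, Jan 18, Jan 19, …, Feb 8, Feb 9, Feb 10, skipping weekends) reaches Friday, February 10, 2023.
The date termination becomes effective: 12 calendar days after February 10, 2023 is February 22, 2023.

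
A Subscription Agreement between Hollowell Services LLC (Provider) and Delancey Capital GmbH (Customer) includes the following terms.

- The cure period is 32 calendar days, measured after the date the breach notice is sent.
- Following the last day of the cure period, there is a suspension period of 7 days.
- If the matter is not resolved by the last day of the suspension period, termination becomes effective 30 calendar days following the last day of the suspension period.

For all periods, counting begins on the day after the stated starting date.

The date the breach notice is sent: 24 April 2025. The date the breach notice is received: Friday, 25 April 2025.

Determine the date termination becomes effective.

2 July 2025

The last day of the cure period: 24 April 2025 + 32 days = 26 May 2025.
The last day of the suspension period: 26 May 2025 + 7 days = 2 June 2025.
Adding 30 calendar days to 2 June 2025 gives 2 July 2025, which is the date termination becomes effective.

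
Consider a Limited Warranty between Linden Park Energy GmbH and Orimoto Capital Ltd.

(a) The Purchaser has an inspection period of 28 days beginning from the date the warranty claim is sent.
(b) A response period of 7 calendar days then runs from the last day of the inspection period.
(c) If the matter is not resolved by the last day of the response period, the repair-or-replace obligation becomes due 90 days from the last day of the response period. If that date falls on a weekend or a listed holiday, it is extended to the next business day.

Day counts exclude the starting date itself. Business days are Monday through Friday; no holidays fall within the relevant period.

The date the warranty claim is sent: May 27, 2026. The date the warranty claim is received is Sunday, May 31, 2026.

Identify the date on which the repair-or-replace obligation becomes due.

Sep 29, 2026

The last day of the inspection period: May 27, 2026 + 28 days = Jun 24, 2026.
The last day of the response period: Jun 24, 2026 + 7 days = Jul 1, 2026.
The date on which the repair-or-replace obligation becomes due: Jul 1, 2026 + 90 days = Sep 29, 2026. Sep 29, 2026 is a Tuesday, so no roll-forward applies.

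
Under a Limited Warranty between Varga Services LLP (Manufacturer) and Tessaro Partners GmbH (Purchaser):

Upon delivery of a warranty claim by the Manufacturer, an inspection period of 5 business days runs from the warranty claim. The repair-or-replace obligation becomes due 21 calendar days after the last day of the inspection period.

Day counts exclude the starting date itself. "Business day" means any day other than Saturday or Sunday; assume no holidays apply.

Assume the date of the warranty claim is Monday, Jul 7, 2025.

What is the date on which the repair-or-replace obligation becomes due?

Aug 4, 2025

The last day of the inspection period: 5 business days after Monday, Jul 7, 2025, skipping weekends — Jul 8, Jul 9, Jul 10, Jul 11, Jul 14 — lands on Monday, Jul 14, 2025.
The date on which the repair-or-replace obligation becomes due: 21 calendar days after Jul 14, 2025 is Aug 4, 2025.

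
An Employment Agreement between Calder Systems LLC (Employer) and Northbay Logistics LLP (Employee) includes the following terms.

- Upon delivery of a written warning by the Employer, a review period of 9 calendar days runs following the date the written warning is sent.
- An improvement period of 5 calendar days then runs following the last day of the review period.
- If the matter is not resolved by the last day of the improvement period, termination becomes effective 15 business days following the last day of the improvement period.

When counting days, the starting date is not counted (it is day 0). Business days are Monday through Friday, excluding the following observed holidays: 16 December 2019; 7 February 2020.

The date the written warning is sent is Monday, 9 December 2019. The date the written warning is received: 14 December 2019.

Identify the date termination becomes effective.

Adding 9 calendar days to 9 December 2019 gives 18 December 2019, which is the last day of the review period.
The last day of the improvement period: 18 December 2019 + 5 days = 23 December 2019.
The date termination becomes effective: 15 business days after Monday, 23 December 2019, skipping weekends — Dec 24, Dec 25, Dec 26, Dec 27, …, Jan 9, Jan 10, Jan 13 — lands on Monday, 13 January 2020.

13 January 2020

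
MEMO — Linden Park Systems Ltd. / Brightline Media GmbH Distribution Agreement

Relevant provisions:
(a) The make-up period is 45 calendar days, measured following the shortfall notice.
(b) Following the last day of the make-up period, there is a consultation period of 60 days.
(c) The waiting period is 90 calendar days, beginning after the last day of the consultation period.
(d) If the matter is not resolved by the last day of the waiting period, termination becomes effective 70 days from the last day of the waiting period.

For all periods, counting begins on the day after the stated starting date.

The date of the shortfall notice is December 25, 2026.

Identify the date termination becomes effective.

September 16, 2027

Adding 45 calendar days to December 25, 2026 gives February 8, 2027, which is the last day of the make-up period.
Adding 60 calendar days to February 8, 2027 gives April 9, 2027, which is the last day of the consultation period.
Adding 90 calendar days to April 9, 2027 gives July 8, 2027, which is the last day of the waiting period.
The date termination becomes effective: July 8, 2027 + 70 days = September 16, 2027.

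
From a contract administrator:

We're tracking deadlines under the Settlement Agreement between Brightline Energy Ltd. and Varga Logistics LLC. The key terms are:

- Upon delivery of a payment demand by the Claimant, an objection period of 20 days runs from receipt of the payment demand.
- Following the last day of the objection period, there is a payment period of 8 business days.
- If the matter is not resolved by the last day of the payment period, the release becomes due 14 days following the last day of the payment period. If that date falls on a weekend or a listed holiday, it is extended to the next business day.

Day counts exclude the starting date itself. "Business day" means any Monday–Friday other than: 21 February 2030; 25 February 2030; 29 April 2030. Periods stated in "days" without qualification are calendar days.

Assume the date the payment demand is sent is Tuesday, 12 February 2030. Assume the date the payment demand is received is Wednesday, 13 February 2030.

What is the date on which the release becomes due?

29 March 2030

Adding 20 calendar days to 13 February 2030 gives 5 March 2030, which is the last day of the objection period.
The last day of the payment period: 8 business days after Tuesday, 5 March 2030, skipping weekends — Mar 6, Mar 7, Mar 8, Mar 11, Mar 12, Mar 13, Mar 14, Mar 15 — lands on Friday, 15 March 2030.
The date on which the release becomes due: 14 calendar days after 15 March 2030 is 29 March 2030. 29 March 2030 is a Friday and is not a listed holiday, so no roll-forward applies.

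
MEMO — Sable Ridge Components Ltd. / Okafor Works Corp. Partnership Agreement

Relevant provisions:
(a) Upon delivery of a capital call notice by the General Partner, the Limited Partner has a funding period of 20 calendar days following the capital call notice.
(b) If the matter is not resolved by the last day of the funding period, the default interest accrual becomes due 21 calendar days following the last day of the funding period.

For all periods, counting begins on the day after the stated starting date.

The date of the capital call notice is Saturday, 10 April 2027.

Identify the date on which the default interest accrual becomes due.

The last day of the funding period: 10 April 2027 + 20 days = 30 April 2027.
The date on which the default interest accrual becomes due: 30 April 2027 + 21 days = 21 May 2027.

21 May 2027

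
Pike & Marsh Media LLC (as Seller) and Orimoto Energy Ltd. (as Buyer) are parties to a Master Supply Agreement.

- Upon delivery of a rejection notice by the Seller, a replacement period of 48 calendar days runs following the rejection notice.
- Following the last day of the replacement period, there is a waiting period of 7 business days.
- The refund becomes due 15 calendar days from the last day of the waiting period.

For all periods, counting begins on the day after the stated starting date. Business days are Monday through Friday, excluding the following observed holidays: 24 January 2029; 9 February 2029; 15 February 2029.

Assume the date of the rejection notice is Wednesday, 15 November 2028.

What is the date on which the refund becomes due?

The last day of the replacement period: 15 November 2028 + 48 days = 2 January 2029.
From Tuesday, 2 January 2029, 7 business days (Jan 3, Jan 4, Jan 5, Jan 8, Jan 9, Jan 10, Jan 11, skipping weekends) brings us to Thursday, 11 January 2029, which is the last day of the waiting period.
The date on which the refund becomes due: 15 calendar days after 11 January 2029 is 26 January 2029.

26 January 2029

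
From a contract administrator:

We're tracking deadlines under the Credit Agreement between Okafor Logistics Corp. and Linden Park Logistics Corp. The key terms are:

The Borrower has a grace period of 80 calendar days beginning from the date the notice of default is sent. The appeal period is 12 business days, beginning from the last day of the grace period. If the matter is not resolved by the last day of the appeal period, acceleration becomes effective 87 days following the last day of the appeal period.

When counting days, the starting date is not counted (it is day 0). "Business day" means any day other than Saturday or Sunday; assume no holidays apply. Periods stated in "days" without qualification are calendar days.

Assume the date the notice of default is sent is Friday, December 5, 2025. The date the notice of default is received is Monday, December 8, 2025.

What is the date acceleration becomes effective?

June 6, 2026

Adding 80 calendar days to December 5, 2025 gives February 23, 2026, which is the last day of the grace period.
The last day of the appeal period: counting 12 business days from Monday, February 23, 2026 (Feb 24, Feb 25, Feb 26, Feb 27, …, Mar 9, Mar 10, Mar 11, skipping weekends) reaches Wednesday, March 11, 2026.
Adding 87 calendar days to March 11, 2026 gives June 6, 2026, which is the date acceleration becomes effective.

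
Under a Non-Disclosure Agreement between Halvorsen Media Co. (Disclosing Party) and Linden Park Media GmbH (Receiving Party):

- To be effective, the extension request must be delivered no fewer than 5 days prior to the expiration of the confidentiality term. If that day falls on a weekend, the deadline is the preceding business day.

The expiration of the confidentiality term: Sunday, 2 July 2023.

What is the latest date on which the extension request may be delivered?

27 June 2023

Counting back 5 calendar days from 2 July 2023 gives 27 June 2023. That is a Tuesday, so no adjustment is needed.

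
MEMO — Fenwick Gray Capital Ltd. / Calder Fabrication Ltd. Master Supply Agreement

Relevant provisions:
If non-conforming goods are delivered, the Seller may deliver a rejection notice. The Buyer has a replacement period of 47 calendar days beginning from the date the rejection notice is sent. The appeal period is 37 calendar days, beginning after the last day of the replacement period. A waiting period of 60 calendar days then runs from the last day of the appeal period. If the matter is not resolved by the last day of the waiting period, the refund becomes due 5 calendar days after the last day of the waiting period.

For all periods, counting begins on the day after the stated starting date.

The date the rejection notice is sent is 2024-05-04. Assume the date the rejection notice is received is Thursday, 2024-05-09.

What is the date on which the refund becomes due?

The last day of the replacement period: 47 calendar days after 2024-05-04 is 2024-06-20.
The last day of the appeal period: 2024-06-20 + 37 days = 2024-07-27.
The last day of the waiting period: 2024-07-27 + 60 days = 2024-09-25.
Adding 5 calendar days to 2024-09-25 gives 2024-09-30, which is the date on which the refund becomes due.

2024-09-30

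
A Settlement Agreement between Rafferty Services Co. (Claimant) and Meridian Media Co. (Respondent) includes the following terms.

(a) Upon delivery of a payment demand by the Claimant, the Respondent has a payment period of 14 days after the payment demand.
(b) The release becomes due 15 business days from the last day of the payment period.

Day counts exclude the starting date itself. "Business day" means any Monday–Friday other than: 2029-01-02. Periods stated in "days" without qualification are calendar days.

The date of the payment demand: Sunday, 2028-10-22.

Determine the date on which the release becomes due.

2028-11-24

The last day of the payment period: 14 calendar days after 2028-10-22 is 2028-11-05.
The date on which the release becomes due: 15 business days after Sunday, 2028-11-05, skipping weekends — Nov 6, Nov 7, Nov 8, Nov 9, …, Nov 22, Nov 23, Nov 24 — lands on Friday, 2028-11-24.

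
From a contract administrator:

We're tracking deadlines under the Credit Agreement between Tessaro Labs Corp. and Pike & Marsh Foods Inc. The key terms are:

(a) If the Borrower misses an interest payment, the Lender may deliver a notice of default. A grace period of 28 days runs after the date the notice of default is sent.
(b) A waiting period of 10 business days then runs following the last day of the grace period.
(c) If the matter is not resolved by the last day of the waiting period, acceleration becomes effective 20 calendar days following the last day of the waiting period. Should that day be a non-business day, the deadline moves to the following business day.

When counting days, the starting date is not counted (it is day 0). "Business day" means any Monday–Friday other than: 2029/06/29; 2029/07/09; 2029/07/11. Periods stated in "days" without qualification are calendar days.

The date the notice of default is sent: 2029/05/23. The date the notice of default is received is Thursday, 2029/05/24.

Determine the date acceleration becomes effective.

The last day of the grace period: 2029/05/23 + 28 days = 2029/06/20.
The last day of the waiting period: 10 business days after Wednesday, 2029/06/20, skipping weekends and the listed holiday on Jun 29 — Jun 21, Jun 22, Jun 25, Jun 26, Jun 27, Jun 28, Jul 2, Jul 3, Jul 4, Jul 5 — lands on Thursday, 2029/07/05.
The date acceleration becomes effective: 20 calendar days after 2029/07/05 is 2029/07/25. 2029/07/25 is a Wednesday and is not a listed holiday, so no roll-forward applies.

2029/07/25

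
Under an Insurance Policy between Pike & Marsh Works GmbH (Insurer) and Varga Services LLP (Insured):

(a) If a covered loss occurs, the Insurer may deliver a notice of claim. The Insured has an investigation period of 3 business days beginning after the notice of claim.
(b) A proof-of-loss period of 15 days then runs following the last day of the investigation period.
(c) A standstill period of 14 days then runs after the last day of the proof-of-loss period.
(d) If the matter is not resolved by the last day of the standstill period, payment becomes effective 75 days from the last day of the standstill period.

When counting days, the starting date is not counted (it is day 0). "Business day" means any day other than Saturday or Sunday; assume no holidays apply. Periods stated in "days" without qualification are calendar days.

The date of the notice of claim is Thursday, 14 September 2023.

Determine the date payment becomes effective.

From Thursday, 14 September 2023, 3 business days (Sep 15, Sep 18, Sep 19, skipping weekends) brings us to Tuesday, 19 September 2023, which is the last day of the investigation period.
The last day of the proof-of-loss period: 19 September 2023 + 15 days = 4 October 2023.
The last day of the standstill period: 14 calendar days after 4 October 2023 is 18 October 2023.
The date payment becomes effective: 18 October 2023 + 75 days = 1 January 2024.

1 January 2024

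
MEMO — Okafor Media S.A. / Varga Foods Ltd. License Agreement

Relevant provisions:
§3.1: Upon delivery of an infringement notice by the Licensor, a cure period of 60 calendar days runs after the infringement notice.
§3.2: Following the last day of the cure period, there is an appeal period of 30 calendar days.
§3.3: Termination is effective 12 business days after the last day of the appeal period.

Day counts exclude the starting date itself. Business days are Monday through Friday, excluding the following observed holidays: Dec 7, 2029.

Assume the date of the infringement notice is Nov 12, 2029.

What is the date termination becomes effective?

The last day of the cure period: Nov 12, 2029 + 60 days = Jan 11, 2030.
The last day of the appeal period: Jan 11, 2030 + 30 days = Feb 10, 2030.
From Sunday, Feb 10, 2030, 12 business days (Feb 11, Feb 12, Feb 13, Feb 14, …, Feb 22, Feb 25, Feb 26, skipping weekends) brings us to Tuesday, Feb 26, 2030, which is the date termination becomes effective.

Feb 26, 2030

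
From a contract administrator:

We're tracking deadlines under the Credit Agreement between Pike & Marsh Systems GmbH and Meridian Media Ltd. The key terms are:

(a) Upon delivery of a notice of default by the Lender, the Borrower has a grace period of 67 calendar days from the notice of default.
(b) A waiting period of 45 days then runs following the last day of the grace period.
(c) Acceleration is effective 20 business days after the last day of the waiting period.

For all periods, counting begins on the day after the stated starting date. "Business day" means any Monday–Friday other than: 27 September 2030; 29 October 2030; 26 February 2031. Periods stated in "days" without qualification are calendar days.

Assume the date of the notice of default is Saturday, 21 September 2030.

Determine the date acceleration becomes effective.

7 February 2031

The last day of the grace period: 21 September 2030 + 67 days = 27 November 2030.
Adding 45 calendar days to 27 November 2030 gives 11 January 2031, which is the last day of the waiting period.
The date acceleration becomes effective: counting 20 business days from Saturday, 11 January 2031 (Jan 13, Jan 14, Jan 15, Jan 16, …, Feb 5, Feb 6, Feb 7, skipping weekends) reaches Friday, 7 February 2031.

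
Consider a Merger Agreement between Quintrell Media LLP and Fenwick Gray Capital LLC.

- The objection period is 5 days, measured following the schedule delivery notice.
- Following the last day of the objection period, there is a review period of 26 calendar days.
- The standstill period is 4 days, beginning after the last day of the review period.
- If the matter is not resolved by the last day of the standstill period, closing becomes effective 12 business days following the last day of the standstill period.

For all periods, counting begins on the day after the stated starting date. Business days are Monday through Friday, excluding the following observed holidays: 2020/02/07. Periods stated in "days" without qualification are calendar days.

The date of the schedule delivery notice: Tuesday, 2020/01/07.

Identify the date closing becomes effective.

2020/02/27

Adding 5 calendar days to 2020/01/07 gives 2020/01/12, which is the last day of the objection period.
The last day of the review period: 2020/01/12 + 26 days = 2020/02/07.
The last day of the standstill period: 2020/02/07 + 4 days = 2020/02/11.
The date closing becomes effective: counting 12 business days from Tuesday, 2020/02/11 (Feb 12, Feb 13, Feb 14, Feb 17, …, Feb 25, Feb 26, Feb 27, skipping weekends) reaches Thursday, 2020/02/27.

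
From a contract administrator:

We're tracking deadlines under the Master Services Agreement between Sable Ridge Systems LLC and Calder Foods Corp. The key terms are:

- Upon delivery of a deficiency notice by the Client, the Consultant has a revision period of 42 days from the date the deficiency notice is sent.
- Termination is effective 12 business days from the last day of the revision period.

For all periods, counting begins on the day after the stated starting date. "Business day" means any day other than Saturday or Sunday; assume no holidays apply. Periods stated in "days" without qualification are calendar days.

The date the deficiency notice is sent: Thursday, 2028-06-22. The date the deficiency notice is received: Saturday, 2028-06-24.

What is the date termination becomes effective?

2028-08-21

The last day of the revision period: 2028-06-22 + 42 days = 2028-08-03.
The date termination becomes effective: 12 business days after Thursday, 2028-08-03, skipping weekends — Aug 4, Aug 7, Aug 8, Aug 9, …, Aug 17, Aug 18, Aug 21 — lands on Monday, 2028-08-21.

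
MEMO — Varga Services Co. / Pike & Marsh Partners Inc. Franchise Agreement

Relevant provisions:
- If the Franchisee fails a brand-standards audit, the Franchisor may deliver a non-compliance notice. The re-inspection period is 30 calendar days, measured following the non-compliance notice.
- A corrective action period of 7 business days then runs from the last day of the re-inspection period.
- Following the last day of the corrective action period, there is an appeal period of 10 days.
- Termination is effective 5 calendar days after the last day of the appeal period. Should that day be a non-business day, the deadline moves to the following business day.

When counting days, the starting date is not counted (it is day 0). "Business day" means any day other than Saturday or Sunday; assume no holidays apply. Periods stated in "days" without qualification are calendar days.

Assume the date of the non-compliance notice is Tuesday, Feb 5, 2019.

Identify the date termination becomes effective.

The last day of the re-inspection period: Feb 5, 2019 + 30 days = Mar 7, 2019.
The last day of the corrective action period: counting 7 business days from Thursday, Mar 7, 2019 (Mar 8, Mar 11, Mar 12, Mar 13, Mar 14, Mar 15, Mar 18, skipping weekends) reaches Monday, Mar 18, 2019.
The last day of the appeal period: 10 calendar days after Mar 18, 2019 is Mar 28, 2019.
The date termination becomes effective: 5 calendar days after Mar 28, 2019 is Apr 2, 2019. Apr 2, 2019 is a Tuesday, so no roll-forward applies.

Apr 2, 2019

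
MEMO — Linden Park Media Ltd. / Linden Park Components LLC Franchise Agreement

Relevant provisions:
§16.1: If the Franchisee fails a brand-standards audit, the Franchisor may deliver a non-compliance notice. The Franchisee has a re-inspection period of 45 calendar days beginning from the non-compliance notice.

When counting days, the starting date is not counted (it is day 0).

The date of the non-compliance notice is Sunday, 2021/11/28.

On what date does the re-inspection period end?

The last day of the re-inspection period: 45 calendar days after 2021/11/28 is 2022/01/12.

2022/01/12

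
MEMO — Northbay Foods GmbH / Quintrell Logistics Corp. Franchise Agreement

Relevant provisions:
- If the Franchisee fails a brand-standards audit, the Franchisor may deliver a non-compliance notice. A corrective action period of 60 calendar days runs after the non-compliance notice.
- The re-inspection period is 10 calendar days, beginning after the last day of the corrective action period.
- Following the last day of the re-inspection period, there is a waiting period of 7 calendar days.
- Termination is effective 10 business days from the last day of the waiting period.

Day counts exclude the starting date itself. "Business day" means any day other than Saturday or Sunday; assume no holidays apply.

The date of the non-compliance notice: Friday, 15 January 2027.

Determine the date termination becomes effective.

The last day of the corrective action period: 60 calendar days after 15 January 2027 is 16 March 2027.
Adding 10 calendar days to 16 March 2027 gives 26 March 2027, which is the last day of the re-inspection period.
The last day of the waiting period: 26 March 2027 + 7 days = 2 April 2027.
From Friday, 2 April 2027, 10 business days (Apr 5, Apr 6, Apr 7, Apr 8, Apr 9, Apr 12, Apr 13, Apr 14, Apr 15, Apr 16, skipping weekends) brings us to Friday, 16 April 2027, which is the date termination becomes effective.

16 April 2027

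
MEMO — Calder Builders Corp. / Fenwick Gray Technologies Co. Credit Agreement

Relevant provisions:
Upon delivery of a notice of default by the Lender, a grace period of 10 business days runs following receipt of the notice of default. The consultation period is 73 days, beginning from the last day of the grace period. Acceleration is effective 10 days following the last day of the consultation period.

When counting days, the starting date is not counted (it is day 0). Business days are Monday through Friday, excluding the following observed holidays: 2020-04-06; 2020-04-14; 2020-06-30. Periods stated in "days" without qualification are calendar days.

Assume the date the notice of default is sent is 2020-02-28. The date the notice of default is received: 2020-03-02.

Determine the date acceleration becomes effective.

The last day of the grace period: counting 10 business days from Monday, 2020-03-02 (Mar 3, Mar 4, Mar 5, Mar 6, Mar 9, Mar 10, Mar 11, Mar 12, Mar 13, Mar 16, skipping weekends) reaches Monday, 2020-03-16.
The last day of the consultation period: 2020-03-16 + 73 days = 2020-05-28.
The date acceleration becomes effective: 10 calendar days after 2020-05-28 is 2020-06-07.

2020-06-07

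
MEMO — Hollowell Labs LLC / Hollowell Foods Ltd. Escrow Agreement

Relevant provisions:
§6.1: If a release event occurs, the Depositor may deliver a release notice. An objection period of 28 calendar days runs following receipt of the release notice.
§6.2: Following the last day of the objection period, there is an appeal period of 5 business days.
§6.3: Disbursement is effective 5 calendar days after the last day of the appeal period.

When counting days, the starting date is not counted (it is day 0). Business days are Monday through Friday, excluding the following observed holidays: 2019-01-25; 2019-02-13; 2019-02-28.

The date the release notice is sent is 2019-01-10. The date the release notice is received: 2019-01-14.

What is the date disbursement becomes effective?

The last day of the objection period: 28 calendar days after 2019-01-14 is 2019-02-11.
The last day of the appeal period: counting 5 business days from Monday, 2019-02-11 (Feb 12, Feb 14, Feb 15, Feb 18, Feb 19, skipping weekends and the listed holiday on Feb 13) reaches Tuesday, 2019-02-19.
Adding 5 calendar days to 2019-02-19 gives 2019-02-24, which is the date disbursement becomes effective.

2019-02-24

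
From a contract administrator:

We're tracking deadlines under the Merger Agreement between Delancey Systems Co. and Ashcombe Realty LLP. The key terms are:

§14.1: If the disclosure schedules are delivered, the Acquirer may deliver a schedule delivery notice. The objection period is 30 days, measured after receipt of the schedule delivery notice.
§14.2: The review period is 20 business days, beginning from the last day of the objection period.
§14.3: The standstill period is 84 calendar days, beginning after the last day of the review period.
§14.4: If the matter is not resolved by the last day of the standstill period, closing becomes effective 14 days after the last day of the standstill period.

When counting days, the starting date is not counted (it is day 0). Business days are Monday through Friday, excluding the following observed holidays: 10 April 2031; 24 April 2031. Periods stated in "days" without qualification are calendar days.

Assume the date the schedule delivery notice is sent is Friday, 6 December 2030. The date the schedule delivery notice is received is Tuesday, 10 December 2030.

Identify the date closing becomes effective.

15 May 2031

The last day of the objection period: 10 December 2030 + 30 days = 9 January 2031.
The last day of the review period: 20 business days after Thursday, 9 January 2031, skipping weekends — Jan 10, Jan 13, Jan 14, Jan 15, …, Feb 4, Feb 5, Feb 6 — lands on Thursday, 6 February 2031.
The last day of the standstill period: 6 February 2031 + 84 days = 1 May 2031.
The date closing becomes effective: 14 calendar days after 1 May 2031 is 15 May 2031.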